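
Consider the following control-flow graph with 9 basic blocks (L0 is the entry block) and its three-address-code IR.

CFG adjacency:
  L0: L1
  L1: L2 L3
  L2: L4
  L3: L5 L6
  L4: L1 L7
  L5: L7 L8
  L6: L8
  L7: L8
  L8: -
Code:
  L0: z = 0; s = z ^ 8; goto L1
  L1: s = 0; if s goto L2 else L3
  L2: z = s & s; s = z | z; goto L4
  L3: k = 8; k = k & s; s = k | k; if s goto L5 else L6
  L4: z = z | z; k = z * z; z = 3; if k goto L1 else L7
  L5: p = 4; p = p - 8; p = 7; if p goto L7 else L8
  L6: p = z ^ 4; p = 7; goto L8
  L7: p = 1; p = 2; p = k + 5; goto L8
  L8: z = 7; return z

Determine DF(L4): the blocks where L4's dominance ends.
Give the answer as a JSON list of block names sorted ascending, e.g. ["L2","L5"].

Answer: ["L1", "L7"]

Analysis:
idom tree: L1←L0 L2←L1 L3←L1 L4←L2 L5←L3 L6←L3 L7←L1 L8←L1
Join-block Dom:
  L1: preds {L0,L4}: {L0} ∩ {L0,L1,L2,L4} = {L0}; idom=L0
  L7: preds {L4,L5}: {L0,L1,L2,L4} ∩ {L0,L1,L3,L5} = {L0,L1}; idom=L1
  L8: preds {L5,L6,L7}: {L0,L1,L3,L5} ∩ {L0,L1,L3,L6} ∩ {L0,L1,L7} = {L0,L1}; idom=L1

DF walk-up:
  L1←L0: walk · to L0
  L1←L4: walk L4→L2→L1 to L0
  L7←L4: walk L4→L2 to L1
  L7←L5: walk L5→L3 to L1
  L8←L5: walk L5→L3 to L1
  L8←L6: walk L6→L3 to L1
  L8←L7: walk L7 to L1
  DF(L0)=∅
  DF(L1)={L1}
  DF(L2)={L1,L7}
  DF(L3)={L7,L8}
  DF(L4)={L1,L7}
  DF(L5)={L7,L8}
  DF(L6)={L8}
  DF(L7)={L8}
  DF(L8)=∅

DF(L4) = ["L1", "L7"]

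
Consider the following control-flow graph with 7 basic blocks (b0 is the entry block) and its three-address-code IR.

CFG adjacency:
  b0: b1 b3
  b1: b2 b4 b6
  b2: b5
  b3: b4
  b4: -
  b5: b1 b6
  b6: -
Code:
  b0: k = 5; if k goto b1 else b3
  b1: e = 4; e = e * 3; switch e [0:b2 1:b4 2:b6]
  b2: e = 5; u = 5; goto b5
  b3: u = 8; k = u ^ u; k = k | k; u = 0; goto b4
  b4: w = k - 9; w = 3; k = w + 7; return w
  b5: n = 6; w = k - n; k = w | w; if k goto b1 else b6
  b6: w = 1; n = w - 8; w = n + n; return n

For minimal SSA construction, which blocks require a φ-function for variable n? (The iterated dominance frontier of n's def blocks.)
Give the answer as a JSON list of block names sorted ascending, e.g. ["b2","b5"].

Answer: ["b1", "b4", "b6"]

Derivation:
idom tree: b1←b0 b2←b1 b3←b0 b4←b0 b5←b2 b6←b1
Dom∩ at merges:
  b1: preds {b0,b5}: {b0} ∩ {b0,b1,b2,b5} = {b0}; idom=b0
  b4: preds {b1,b3}: {b0,b1} ∩ {b0,b3} = {b0}; idom=b0
  b6: preds {b1,b5}: {b0,b1} ∩ {b0,b1,b2,b5} = {b0,b1}; idom=b1

DF derivation:
  join b1 pred b0: · stop@b0
  join b1 pred b5: b5→b2→b1 stop@b0
  join b4 pred b1: b1 stop@b0
  join b4 pred b3: b3 stop@b0
  join b6 pred b1: · stop@b1
  join b6 pred b5: b5→b2 stop@b1
  b0 → ∅
  b1 → {b1,b4}
  b2 → {b1,b6}
  b3 → {b4}
  b4 → ∅
  b5 → {b1,b6}
  b6 → ∅

φ for n: defs {b5,b6}
  DF⁺ = {b1,b4,b6}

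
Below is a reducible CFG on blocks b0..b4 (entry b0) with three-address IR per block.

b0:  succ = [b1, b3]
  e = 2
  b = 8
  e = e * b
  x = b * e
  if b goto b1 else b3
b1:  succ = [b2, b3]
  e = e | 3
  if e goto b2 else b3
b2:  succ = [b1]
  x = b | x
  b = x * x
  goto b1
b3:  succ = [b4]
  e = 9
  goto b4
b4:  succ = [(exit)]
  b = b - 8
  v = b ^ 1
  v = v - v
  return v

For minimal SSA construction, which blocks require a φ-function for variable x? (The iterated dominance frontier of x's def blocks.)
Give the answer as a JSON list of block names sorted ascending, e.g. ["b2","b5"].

idom tree: b1←b0 b2←b1 b3←b0 b4←b3
Dom at joins:
  b1: preds {b0,b2}: {b0} ∩ {b0,b1,b2} = {b0}; idom=b0
  b3: preds {b0,b1}: {b0} ∩ {b0,b1} = {b0}; idom=b0

Frontier:
  join b1 pred b0: · stop@b0
  join b1 pred b2: b2→b1 stop@b0
  join b3 pred b0: · stop@b0
  join b3 pred b1: b1 stop@b0
  DF(b0)=∅
  DF(b1)={b1,b3}
  DF(b2)={b1}
  DF(b3)=∅
  DF(b4)=∅

φ for x: defs {b0,b2}
  DF⁺ = {b1,b3}

Answer: ["b1", "b3"]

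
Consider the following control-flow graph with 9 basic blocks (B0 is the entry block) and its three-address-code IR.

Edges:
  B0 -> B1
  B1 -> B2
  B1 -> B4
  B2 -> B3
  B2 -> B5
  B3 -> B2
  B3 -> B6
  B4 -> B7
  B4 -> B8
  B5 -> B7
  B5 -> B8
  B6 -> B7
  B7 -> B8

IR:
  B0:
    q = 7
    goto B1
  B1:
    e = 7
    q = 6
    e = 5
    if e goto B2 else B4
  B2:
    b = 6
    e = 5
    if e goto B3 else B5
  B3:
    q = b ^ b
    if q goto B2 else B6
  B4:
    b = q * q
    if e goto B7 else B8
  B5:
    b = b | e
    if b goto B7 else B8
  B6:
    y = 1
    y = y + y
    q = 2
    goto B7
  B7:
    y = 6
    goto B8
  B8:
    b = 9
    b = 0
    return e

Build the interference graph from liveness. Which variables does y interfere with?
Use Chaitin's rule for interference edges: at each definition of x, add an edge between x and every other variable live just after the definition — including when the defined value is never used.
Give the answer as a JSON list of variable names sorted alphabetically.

Answer: ["e"]

Working:
Per-block:
  B0: def={q} ue=∅
  B1: def={e,q} ue=∅
  B2: def={b,e} ue=∅
  B3: def={q} ue={b}
  B4: def={b} ue={e,q}
  B5: def={b} ue={b,e}
  B6: def={q,y} ue=∅
  B7: def={y} ue=∅
  B8: def={b} ue={e}

Backward fixpoint:
  live B0: ∅→∅
  live B1: ∅→{e,q}
  live B2: ∅→{b,e}
  live B3: {b,e}→{e}
  live B4: {e,q}→{e}
  live B5: {b,e}→{e}
  live B6: {e}→{e}
  live B7: {e}→{e}
  live B8: {e}→∅

Interfere edges:
  b: {e}
  e: {b,q,y}
  q: {e}
  y: {e}

N(y) = ["e"]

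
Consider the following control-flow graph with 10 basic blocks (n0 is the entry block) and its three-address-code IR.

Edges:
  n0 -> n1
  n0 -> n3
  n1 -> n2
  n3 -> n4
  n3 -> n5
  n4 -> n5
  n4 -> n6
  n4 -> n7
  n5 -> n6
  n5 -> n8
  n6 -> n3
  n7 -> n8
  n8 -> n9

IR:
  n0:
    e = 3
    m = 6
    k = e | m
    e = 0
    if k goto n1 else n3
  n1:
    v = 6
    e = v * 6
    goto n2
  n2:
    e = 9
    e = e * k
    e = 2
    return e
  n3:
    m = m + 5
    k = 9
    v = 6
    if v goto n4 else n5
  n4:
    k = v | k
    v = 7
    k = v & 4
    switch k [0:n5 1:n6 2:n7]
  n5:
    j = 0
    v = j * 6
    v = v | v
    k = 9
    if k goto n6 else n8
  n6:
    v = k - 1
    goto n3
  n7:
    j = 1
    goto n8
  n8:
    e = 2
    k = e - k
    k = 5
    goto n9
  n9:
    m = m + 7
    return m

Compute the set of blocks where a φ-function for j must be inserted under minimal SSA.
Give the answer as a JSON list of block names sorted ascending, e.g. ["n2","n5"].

Answer: ["n3", "n6", "n8"]

Working:
idom tree: n1←n0 n2←n1 n3←n0 n4←n3 n5←n3 n6←n3 n7←n4 n8←n3 n9←n8
Join-block Dom:
  n3: preds {n0,n6}: {n0} ∩ {n0,n3,n6} = {n0}; idom=n0
  n5: preds {n3,n4}: {n0,n3} ∩ {n0,n3,n4} = {n0,n3}; idom=n3
  n6: preds {n4,n5}: {n0,n3,n4} ∩ {n0,n3,n5} = {n0,n3}; idom=n3
  n8: preds {n5,n7}: {n0,n3,n5} ∩ {n0,n3,n4,n7} = {n0,n3}; idom=n3

Frontier:
  n3←n0: walk · to n0
  n3←n6: walk n6→n3 to n0
  n5←n3: walk · to n3
  n5←n4: walk n4 to n3
  n6←n4: walk n4 to n3
  n6←n5: walk n5 to n3
  n8←n5: walk n5 to n3
  n8←n7: walk n7→n4 to n3
  DF(n0)=∅
  DF(n1)=∅
  DF(n2)=∅
  DF(n3)={n3}
  DF(n4)={n5,n6,n8}
  DF(n5)={n6,n8}
  DF(n6)={n3}
  DF(n7)={n8}
  DF(n8)=∅
  DF(n9)=∅

φ for j: defs {n5,n7}
  DF⁺ = {n3,n6,n8}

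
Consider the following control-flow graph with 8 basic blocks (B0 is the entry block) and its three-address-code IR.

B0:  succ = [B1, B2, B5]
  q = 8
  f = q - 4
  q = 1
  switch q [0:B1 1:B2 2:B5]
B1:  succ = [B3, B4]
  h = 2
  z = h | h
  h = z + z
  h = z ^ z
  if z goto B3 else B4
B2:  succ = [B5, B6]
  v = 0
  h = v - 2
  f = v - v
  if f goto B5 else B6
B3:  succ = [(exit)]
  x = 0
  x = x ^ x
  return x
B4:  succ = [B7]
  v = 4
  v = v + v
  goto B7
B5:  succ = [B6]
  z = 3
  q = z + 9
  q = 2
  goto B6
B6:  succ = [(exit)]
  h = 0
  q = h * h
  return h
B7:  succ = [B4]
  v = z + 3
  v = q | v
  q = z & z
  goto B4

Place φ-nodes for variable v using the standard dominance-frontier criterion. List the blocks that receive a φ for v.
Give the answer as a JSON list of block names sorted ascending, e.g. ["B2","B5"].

idom tree: B1←B0 B2←B0 B3←B1 B4←B1 B5←B0 B6←B0 B7←B4
Dom∩ at merges:
  B4: preds {B1,B7}: {B0,B1} ∩ {B0,B1,B4,B7} = {B0,B1}; idom=B1
  B5: preds {B0,B2}: {B0} ∩ {B0,B2} = {B0}; idom=B0
  B6: preds {B2,B5}: {B0,B2} ∩ {B0,B5} = {B0}; idom=B0

DF walk-up:
  B4←B1: walk · to B1
  B4←B7: walk B7→B4 to B1
  B5←B0: walk · to B0
  B5←B2: walk B2 to B0
  B6←B2: walk B2 to B0
  B6←B5: walk B5 to B0
  B0: DF=∅
  B1: DF=∅
  B2: DF={B5,B6}
  B3: DF=∅
  B4: DF={B4}
  B5: DF={B6}
  B6: DF=∅
  B7: DF={B4}

φ for v: defs {B2,B4,B7}
  DF⁺ = {B4,B5,B6}

Answer: ["B4", "B5", "B6"]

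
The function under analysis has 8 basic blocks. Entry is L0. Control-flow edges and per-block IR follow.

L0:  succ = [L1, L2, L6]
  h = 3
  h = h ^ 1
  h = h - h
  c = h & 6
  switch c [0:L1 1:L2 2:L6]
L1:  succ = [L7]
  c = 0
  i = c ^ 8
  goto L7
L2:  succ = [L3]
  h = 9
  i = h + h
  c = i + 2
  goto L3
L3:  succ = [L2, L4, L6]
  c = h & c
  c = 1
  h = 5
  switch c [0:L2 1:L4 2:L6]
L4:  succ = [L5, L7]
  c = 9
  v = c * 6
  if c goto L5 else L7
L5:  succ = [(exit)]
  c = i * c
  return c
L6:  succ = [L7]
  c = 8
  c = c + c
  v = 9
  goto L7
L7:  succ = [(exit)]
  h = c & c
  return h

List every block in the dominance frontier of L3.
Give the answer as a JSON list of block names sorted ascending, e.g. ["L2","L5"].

Answer: ["L2", "L6", "L7"]

Analysis:
idom tree: L1←L0 L2←L0 L3←L2 L4←L3 L5←L4 L6←L0 L7←L0
Join-block Dom:
  L2: preds {L0,L3}: {L0} ∩ {L0,L2,L3} = {L0}; idom=L0
  L6: preds {L0,L3}: {L0} ∩ {L0,L2,L3} = {L0}; idom=L0
  L7: preds {L1,L4,L6}: {L0,L1} ∩ {L0,L2,L3,L4} ∩ {L0,L6} = {L0}; idom=L0

DF walk-up:
  join L2 pred L0: · stop@L0
  join L2 pred L3: L3→L2 stop@L0
  join L6 pred L0: · stop@L0
  join L6 pred L3: L3→L2 stop@L0
  join L7 pred L1: L1 stop@L0
  join L7 pred L4: L4→L3→L2 stop@L0
  join L7 pred L6: L6 stop@L0
  DF(L0)=∅
  DF(L1)={L7}
  DF(L2)={L2,L6,L7}
  DF(L3)={L2,L6,L7}
  DF(L4)={L7}
  DF(L5)=∅
  DF(L6)={L7}
  DF(L7)=∅

DF(L3) = ["L2", "L6", "L7"]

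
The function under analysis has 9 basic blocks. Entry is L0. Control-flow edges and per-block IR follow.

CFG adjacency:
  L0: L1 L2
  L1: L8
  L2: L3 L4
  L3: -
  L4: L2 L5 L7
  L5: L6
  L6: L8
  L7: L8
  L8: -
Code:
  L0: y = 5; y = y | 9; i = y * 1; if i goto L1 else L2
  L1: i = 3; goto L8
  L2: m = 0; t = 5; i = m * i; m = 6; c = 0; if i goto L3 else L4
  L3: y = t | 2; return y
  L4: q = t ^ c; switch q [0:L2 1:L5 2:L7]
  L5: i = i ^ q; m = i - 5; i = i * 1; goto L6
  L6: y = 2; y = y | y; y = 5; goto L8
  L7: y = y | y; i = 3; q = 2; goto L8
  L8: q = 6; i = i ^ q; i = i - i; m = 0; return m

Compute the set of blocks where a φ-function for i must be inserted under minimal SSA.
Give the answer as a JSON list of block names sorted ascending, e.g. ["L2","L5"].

idom tree: L1←L0 L2←L0 L3←L2 L4←L2 L5←L4 L6←L5 L7←L4 L8←L0
Dom at joins:
  L2: preds {L0,L4}: {L0} ∩ {L0,L2,L4} = {L0}; idom=L0
  L8: preds {L1,L6,L7}: {L0,L1} ∩ {L0,L2,L4,L5,L6} ∩ {L0,L2,L4,L7} = {L0}; idom=L0

DF walk-up:
  join L2 pred L0: · stop@L0
  join L2 pred L4: L4→L2 stop@L0
  join L8 pred L1: L1 stop@L0
  join L8 pred L6: L6→L5→L4→L2 stop@L0
  join L8 pred L7: L7→L4→L2 stop@L0
  DF(L0)=∅
  DF(L1)={L8}
  DF(L2)={L2,L8}
  DF(L3)=∅
  DF(L4)={L2,L8}
  DF(L5)={L8}
  DF(L6)={L8}
  DF(L7)={L8}
  DF(L8)=∅

φ for i: defs {L0,L1,L2,L5,L7,L8}
  DF⁺ = {L2,L8}

Answer: ["L2", "L8"]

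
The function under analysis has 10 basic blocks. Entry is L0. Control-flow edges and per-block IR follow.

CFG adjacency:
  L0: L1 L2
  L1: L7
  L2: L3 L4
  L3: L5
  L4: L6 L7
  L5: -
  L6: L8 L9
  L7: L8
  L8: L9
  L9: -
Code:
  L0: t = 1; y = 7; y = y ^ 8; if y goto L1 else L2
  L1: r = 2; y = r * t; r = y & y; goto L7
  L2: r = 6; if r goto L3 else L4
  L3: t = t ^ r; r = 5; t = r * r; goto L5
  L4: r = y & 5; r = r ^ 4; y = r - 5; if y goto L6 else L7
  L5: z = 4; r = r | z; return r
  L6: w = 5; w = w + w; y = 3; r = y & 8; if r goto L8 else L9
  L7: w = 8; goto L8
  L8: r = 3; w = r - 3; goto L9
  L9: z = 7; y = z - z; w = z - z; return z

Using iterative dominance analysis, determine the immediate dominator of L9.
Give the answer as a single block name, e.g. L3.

idom tree: L1←L0 L2←L0 L3←L2 L4←L2 L5←L3 L6←L4 L7←L0 L8←L0 L9←L0
Dom∩ at merges:
  L7: preds {L1,L4}: {L0,L1} ∩ {L0,L2,L4} = {L0}; idom=L0
  L8: preds {L6,L7}: {L0,L2,L4,L6} ∩ {L0,L7} = {L0}; idom=L0
  L9: preds {L6,L8}: {L0,L2,L4,L6} ∩ {L0,L8} = {L0}; idom=L0

idom(L9) = L0

Answer: L0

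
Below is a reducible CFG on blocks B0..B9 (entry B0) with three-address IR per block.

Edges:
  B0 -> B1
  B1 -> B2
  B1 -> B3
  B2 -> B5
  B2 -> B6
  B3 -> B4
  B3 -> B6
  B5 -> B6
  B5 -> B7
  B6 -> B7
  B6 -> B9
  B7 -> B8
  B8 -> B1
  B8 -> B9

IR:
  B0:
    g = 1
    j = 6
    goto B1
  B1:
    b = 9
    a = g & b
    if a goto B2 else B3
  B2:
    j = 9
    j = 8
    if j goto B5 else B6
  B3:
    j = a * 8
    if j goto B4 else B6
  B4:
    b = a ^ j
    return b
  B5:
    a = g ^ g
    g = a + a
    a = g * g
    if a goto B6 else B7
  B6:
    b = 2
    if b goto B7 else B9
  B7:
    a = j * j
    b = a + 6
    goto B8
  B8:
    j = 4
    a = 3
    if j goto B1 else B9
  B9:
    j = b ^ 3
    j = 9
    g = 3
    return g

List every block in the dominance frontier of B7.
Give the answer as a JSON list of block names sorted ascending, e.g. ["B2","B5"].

idom tree: B1←B0 B2←B1 B3←B1 B4←B3 B5←B2 B6←B1 B7←B1 B8←B7 B9←B1
Dom at joins:
  B1: preds {B0,B8}: {B0} ∩ {B0,B1,B7,B8} = {B0}; idom=B0
  B6: preds {B2,B3,B5}: {B0,B1,B2} ∩ {B0,B1,B3} ∩ {B0,B1,B2,B5} = {B0,B1}; idom=B1
  B7: preds {B5,B6}: {B0,B1,B2,B5} ∩ {B0,B1,B6} = {B0,B1}; idom=B1
  B9: preds {B6,B8}: {B0,B1,B6} ∩ {B0,B1,B7,B8} = {B0,B1}; idom=B1

Frontier:
  B1←B0: walk · to B0
  B1←B8: walk B8→B7→B1 to B0
  B6←B2: walk B2 to B1
  B6←B3: walk B3 to B1
  B6←B5: walk B5→B2 to B1
  B7←B5: walk B5→B2 to B1
  B7←B6: walk B6 to B1
  B9←B6: walk B6 to B1
  B9←B8: walk B8→B7 to B1
  DF(B0)=∅
  DF(B1)={B1}
  DF(B2)={B6,B7}
  DF(B3)={B6}
  DF(B4)=∅
  DF(B5)={B6,B7}
  DF(B6)={B7,B9}
  DF(B7)={B1,B9}
  DF(B8)={B1,B9}
  DF(B9)=∅

DF(B7) = ["B1", "B9"]

Answer: ["B1", "B9"]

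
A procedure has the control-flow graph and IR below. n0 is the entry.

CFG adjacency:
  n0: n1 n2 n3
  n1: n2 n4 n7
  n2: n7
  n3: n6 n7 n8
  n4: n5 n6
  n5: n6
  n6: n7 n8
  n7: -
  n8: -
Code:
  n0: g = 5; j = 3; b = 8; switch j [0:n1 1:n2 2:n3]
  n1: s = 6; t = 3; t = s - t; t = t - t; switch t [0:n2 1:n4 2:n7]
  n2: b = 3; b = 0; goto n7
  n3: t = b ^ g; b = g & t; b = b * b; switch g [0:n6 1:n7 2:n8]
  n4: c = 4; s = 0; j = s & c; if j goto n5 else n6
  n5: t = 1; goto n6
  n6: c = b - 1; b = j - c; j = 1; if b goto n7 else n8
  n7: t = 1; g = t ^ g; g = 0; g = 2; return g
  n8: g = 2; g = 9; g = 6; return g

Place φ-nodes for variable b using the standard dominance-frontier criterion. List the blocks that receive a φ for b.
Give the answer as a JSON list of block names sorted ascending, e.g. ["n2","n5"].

idom tree: n1←n0 n2←n0 n3←n0 n4←n1 n5←n4 n6←n0 n7←n0 n8←n0
Join-block Dom:
  n2: preds {n0,n1}: {n0} ∩ {n0,n1} = {n0}; idom=n0
  n6: preds {n3,n4,n5}: {n0,n3} ∩ {n0,n1,n4} ∩ {n0,n1,n4,n5} = {n0}; idom=n0
  n7: preds {n1,n2,n3,n6}: {n0,n1} ∩ {n0,n2} ∩ {n0,n3} ∩ {n0,n6} = {n0}; idom=n0
  n8: preds {n3,n6}: {n0,n3} ∩ {n0,n6} = {n0}; idom=n0

DF derivation:
  join n2 pred n0: · stop@n0
  join n2 pred n1: n1 stop@n0
  join n6 pred n3: n3 stop@n0
  join n6 pred n4: n4→n1 stop@n0
  join n6 pred n5: n5→n4→n1 stop@n0
  join n7 pred n1: n1 stop@n0
  join n7 pred n2: n2 stop@n0
  join n7 pred n3: n3 stop@n0
  join n7 pred n6: n6 stop@n0
  join n8 pred n3: n3 stop@n0
  join n8 pred n6: n6 stop@n0
  n0 → ∅
  n1 → {n2,n6,n7}
  n2 → {n7}
  n3 → {n6,n7,n8}
  n4 → {n6}
  n5 → {n6}
  n6 → {n7,n8}
  n7 → ∅
  n8 → ∅

φ for b: defs {n0,n2,n3,n6}
  DF⁺ = {n6,n7,n8}

Answer: ["n6", "n7", "n8"]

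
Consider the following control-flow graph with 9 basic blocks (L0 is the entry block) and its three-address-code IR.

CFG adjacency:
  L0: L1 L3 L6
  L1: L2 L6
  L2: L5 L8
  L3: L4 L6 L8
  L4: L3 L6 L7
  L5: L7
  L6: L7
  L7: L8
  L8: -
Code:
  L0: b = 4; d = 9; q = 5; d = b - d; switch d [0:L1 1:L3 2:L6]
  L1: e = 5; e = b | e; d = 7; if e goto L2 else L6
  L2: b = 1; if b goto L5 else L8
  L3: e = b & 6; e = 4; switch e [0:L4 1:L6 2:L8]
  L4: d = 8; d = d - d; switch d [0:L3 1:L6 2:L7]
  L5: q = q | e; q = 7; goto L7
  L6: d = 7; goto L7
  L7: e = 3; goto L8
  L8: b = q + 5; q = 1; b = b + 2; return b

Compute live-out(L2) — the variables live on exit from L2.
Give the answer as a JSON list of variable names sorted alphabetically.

Answer: ["e", "q"]

Analysis:
def/use:
  L0 def {b,d,q} use ∅
  L1 def {d,e} use {b}
  L2 def {b} use ∅
  L3 def {e} use {b}
  L4 def {d} use ∅
  L5 def {q} use {e,q}
  L6 def {d} use ∅
  L7 def {e} use ∅
  L8 def {b,q} use {q}

Liveness:
  live L0: ∅→{b,q}
  live L1: {b,q}→{e,q}
  live L2: {e,q}→{e,q}
  live L3: {b,q}→{b,q}
  live L4: {b,q}→{b,q}
  live L5: {e,q}→{q}
  live L6: {q}→{q}
  live L7: {q}→{q}
  live L8: {q}→∅

live-out(L2) = ["e", "q"]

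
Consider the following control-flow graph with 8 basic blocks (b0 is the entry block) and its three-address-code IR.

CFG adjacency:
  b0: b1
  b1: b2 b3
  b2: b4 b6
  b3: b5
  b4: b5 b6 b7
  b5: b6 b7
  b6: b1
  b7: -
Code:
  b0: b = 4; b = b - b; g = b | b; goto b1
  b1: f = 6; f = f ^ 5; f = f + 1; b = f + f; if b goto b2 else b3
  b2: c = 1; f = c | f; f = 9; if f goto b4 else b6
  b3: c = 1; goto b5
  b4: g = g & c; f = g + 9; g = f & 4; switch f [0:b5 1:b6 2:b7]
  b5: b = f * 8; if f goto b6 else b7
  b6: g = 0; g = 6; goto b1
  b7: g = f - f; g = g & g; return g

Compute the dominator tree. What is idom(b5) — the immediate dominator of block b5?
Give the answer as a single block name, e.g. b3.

Answer: b1

Analysis:
idom tree: b1←b0 b2←b1 b3←b1 b4←b2 b5←b1 b6←b1 b7←b1
Join-block Dom:
  b1: preds {b0,b6}: {b0} ∩ {b0,b1,b6} = {b0}; idom=b0
  b5: preds {b3,b4}: {b0,b1,b3} ∩ {b0,b1,b2,b4} = {b0,b1}; idom=b1
  b6: preds {b2,b4,b5}: {b0,b1,b2} ∩ {b0,b1,b2,b4} ∩ {b0,b1,b5} = {b0,b1}; idom=b1
  b7: preds {b4,b5}: {b0,b1,b2,b4} ∩ {b0,b1,b5} = {b0,b1}; idom=b1

idom(b5) = b1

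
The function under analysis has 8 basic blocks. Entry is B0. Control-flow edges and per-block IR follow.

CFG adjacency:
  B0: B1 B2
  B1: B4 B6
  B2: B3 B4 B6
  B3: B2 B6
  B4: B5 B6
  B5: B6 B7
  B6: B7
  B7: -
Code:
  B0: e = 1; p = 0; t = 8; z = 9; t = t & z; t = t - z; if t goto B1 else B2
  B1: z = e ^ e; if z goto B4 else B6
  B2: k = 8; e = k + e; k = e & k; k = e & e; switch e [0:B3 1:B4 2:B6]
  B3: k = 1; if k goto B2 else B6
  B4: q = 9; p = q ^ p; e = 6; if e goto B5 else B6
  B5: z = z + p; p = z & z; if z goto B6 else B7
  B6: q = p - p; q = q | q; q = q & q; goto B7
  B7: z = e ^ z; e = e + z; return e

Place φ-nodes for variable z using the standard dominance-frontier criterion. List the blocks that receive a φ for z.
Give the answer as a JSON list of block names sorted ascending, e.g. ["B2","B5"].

Answer: ["B4", "B6", "B7"]

Derivation:
idom tree: B1←B0 B2←B0 B3←B2 B4←B0 B5←B4 B6←B0 B7←B0
Join-block Dom:
  B2: preds {B0,B3}: {B0} ∩ {B0,B2,B3} = {B0}; idom=B0
  B4: preds {B1,B2}: {B0,B1} ∩ {B0,B2} = {B0}; idom=B0
  B6: preds {B1,B2,B3,B4,B5}: {B0,B1} ∩ {B0,B2} ∩ {B0,B2,B3} ∩ {B0,B4} ∩ {B0,B4,B5} = {B0}; idom=B0
  B7: preds {B5,B6}: {B0,B4,B5} ∩ {B0,B6} = {B0}; idom=B0

Frontier:
  B2←B0: walk · to B0
  B2←B3: walk B3→B2 to B0
  B4←B1: walk B1 to B0
  B4←B2: walk B2 to B0
  B6←B1: walk B1 to B0
  B6←B2: walk B2 to B0
  B6←B3: walk B3→B2 to B0
  B6←B4: walk B4 to B0
  B6←B5: walk B5→B4 to B0
  B7←B5: walk B5→B4 to B0
  B7←B6: walk B6 to B0
  B0: DF=∅
  B1: DF={B4,B6}
  B2: DF={B2,B4,B6}
  B3: DF={B2,B6}
  B4: DF={B6,B7}
  B5: DF={B6,B7}
  B6: DF={B7}
  B7: DF=∅

φ for z: defs {B0,B1,B5,B7}
  DF⁺ = {B4,B6,B7}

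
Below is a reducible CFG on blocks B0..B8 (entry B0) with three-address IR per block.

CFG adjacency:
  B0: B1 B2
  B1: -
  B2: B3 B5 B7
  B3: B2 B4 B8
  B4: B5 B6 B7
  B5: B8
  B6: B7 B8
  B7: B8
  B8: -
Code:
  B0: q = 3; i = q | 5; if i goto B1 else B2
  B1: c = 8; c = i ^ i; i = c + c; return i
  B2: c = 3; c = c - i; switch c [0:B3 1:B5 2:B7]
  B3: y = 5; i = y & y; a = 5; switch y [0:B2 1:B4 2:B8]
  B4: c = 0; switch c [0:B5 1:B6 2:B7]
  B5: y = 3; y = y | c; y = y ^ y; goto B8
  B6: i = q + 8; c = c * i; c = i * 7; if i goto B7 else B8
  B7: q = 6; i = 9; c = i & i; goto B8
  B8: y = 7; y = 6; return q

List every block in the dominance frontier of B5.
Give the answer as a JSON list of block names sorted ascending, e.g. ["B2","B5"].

idom tree: B1←B0 B2←B0 B3←B2 B4←B3 B5←B2 B6←B4 B7←B2 B8←B2
Dom at joins:
  B2: preds {B0,B3}: {B0} ∩ {B0,B2,B3} = {B0}; idom=B0
  B5: preds {B2,B4}: {B0,B2} ∩ {B0,B2,B3,B4} = {B0,B2}; idom=B2
  B7: preds {B2,B4,B6}: {B0,B2} ∩ {B0,B2,B3,B4} ∩ {B0,B2,B3,B4,B6} = {B0,B2}; idom=B2
  B8: preds {B3,B5,B6,B7}: {B0,B2,B3} ∩ {B0,B2,B5} ∩ {B0,B2,B3,B4,B6} ∩ {B0,B2,B7} = {B0,B2}; idom=B2

DF walk-up:
  B2←B0: walk · to B0
  B2←B3: walk B3→B2 to B0
  B5←B2: walk · to B2
  B5←B4: walk B4→B3 to B2
  B7←B2: walk · to B2
  B7←B4: walk B4→B3 to B2
  B7←B6: walk B6→B4→B3 to B2
  B8←B3: walk B3 to B2
  B8←B5: walk B5 to B2
  B8←B6: walk B6→B4→B3 to B2
  B8←B7: walk B7 to B2
  B0: DF=∅
  B1: DF=∅
  B2: DF={B2}
  B3: DF={B2,B5,B7,B8}
  B4: DF={B5,B7,B8}
  B5: DF={B8}
  B6: DF={B7,B8}
  B7: DF={B8}
  B8: DF=∅

DF(B5) = ["B8"]

Answer: ["B8"]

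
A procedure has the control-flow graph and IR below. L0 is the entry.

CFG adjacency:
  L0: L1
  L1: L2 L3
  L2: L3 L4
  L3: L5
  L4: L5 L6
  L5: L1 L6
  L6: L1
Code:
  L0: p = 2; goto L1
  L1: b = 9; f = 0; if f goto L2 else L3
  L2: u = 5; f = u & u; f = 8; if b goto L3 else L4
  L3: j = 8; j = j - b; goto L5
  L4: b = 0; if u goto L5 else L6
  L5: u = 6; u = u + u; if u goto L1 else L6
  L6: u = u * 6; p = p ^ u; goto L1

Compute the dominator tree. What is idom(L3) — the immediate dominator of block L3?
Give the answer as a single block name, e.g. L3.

Answer: L1

Working:
idom tree: L1←L0 L2←L1 L3←L1 L4←L2 L5←L1 L6←L1
Dom at joins:
  L1: preds {L0,L5,L6}: {L0} ∩ {L0,L1,L5} ∩ {L0,L1,L6} = {L0}; idom=L0
  L3: preds {L1,L2}: {L0,L1} ∩ {L0,L1,L2} = {L0,L1}; idom=L1
  L5: preds {L3,L4}: {L0,L1,L3} ∩ {L0,L1,L2,L4} = {L0,L1}; idom=L1
  L6: preds {L4,L5}: {L0,L1,L2,L4} ∩ {L0,L1,L5} = {L0,L1}; idom=L1

idom(L3) = L1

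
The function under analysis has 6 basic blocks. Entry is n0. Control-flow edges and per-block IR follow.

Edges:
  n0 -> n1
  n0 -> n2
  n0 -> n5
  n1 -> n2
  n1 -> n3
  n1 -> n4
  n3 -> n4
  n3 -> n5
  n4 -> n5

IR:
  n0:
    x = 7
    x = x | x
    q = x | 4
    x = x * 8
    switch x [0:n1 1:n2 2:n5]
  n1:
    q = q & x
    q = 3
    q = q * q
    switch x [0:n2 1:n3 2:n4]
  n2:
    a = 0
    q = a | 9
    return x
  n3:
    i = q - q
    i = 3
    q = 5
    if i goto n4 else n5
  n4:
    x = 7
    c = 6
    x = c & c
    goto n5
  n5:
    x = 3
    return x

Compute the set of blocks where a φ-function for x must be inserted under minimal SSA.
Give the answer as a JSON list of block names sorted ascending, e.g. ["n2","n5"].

Answer: ["n5"]

Working:
idom tree: n1←n0 n2←n0 n3←n1 n4←n1 n5←n0
Dom at joins:
  n2: preds {n0,n1}: {n0} ∩ {n0,n1} = {n0}; idom=n0
  n4: preds {n1,n3}: {n0,n1} ∩ {n0,n1,n3} = {n0,n1}; idom=n1
  n5: preds {n0,n3,n4}: {n0} ∩ {n0,n1,n3} ∩ {n0,n1,n4} = {n0}; idom=n0

DF derivation:
  n2←n0: walk · to n0
  n2←n1: walk n1 to n0
  n4←n1: walk · to n1
  n4←n3: walk n3 to n1
  n5←n0: walk · to n0
  n5←n3: walk n3→n1 to n0
  n5←n4: walk n4→n1 to n0
  n0 → ∅
  n1 → {n2,n5}
  n2 → ∅
  n3 → {n4,n5}
  n4 → {n5}
  n5 → ∅

φ for x: defs {n0,n4,n5}
  DF⁺ = {n5}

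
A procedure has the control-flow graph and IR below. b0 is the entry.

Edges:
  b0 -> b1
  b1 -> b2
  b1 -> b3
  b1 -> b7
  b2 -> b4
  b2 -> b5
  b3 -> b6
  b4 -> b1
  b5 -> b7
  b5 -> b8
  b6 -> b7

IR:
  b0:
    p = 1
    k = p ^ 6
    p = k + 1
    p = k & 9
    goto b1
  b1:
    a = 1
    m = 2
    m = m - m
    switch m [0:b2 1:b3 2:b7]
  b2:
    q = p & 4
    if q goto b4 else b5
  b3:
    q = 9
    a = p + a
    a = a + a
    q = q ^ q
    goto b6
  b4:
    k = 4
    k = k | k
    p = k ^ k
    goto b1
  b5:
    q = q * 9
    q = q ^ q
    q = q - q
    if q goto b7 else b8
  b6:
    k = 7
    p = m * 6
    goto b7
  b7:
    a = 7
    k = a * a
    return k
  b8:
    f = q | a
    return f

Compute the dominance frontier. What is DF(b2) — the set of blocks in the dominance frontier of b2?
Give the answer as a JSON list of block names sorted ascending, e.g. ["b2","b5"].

Answer: ["b1", "b7"]

Derivation:
idom tree: b1←b0 b2←b1 b3←b1 b4←b2 b5←b2 b6←b3 b7←b1 b8←b5
Join-block Dom:
  b1: preds {b0,b4}: {b0} ∩ {b0,b1,b2,b4} = {b0}; idom=b0
  b7: preds {b1,b5,b6}: {b0,b1} ∩ {b0,b1,b2,b5} ∩ {b0,b1,b3,b6} = {b0,b1}; idom=b1

Frontier:
  join b1 pred b0: · stop@b0
  join b1 pred b4: b4→b2→b1 stop@b0
  join b7 pred b1: · stop@b1
  join b7 pred b5: b5→b2 stop@b1
  join b7 pred b6: b6→b3 stop@b1
  b0 → ∅
  b1 → {b1}
  b2 → {b1,b7}
  b3 → {b7}
  b4 → {b1}
  b5 → {b7}
  b6 → {b7}
  b7 → ∅
  b8 → ∅

DF(b2) = ["b1", "b7"]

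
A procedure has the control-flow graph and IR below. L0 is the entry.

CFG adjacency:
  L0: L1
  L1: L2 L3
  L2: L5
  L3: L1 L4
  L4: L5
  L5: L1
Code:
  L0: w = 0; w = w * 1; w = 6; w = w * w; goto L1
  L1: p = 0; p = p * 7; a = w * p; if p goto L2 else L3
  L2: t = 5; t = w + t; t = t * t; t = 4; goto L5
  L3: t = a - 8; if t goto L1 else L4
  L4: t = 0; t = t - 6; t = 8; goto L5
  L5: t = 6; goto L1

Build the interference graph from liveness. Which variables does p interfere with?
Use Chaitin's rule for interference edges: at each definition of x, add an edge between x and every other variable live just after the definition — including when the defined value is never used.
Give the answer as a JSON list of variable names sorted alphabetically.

Block summaries:
  L0: {w} / ∅
  L1: {a,p} / {w}
  L2: {t} / {w}
  L3: {t} / {a}
  L4: {t} / ∅
  L5: {t} / ∅

Live sets:
  live L0: ∅→{w}
  live L1: {w}→{a,w}
  live L2: {w}→{w}
  live L3: {a,w}→{w}
  live L4: {w}→{w}
  live L5: {w}→{w}

Conflict graph:
  a: {p,w}
  p: {a,w}
  t: {w}
  w: {a,p,t}

N(p) = ["a", "w"]

Answer: ["a", "w"]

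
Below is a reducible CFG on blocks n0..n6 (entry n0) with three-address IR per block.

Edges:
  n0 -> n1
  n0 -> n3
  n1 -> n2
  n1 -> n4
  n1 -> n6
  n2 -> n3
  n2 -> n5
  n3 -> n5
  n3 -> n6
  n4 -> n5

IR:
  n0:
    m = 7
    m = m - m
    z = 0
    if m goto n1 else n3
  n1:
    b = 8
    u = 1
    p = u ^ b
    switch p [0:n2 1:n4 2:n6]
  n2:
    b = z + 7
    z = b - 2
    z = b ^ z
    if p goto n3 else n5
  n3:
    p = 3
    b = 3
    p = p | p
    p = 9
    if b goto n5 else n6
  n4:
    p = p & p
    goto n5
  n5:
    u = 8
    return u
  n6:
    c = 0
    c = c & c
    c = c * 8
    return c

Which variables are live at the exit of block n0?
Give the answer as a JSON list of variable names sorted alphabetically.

Answer: ["z"]

Derivation:
Per-block:
  n0: def={m,z} ue=∅
  n1: def={b,p,u} ue=∅
  n2: def={b,z} ue={p,z}
  n3: def={b,p} ue=∅
  n4: def={p} ue={p}
  n5: def={u} ue=∅
  n6: def={c} ue=∅

Liveness:
  live n0: ∅→{z}
  live n1: {z}→{p,z}
  live n2: {p,z}→∅
  live n3: ∅→∅
  live n4: {p}→∅
  live n5: ∅→∅
  live n6: ∅→∅

live-out(n0) = ["z"]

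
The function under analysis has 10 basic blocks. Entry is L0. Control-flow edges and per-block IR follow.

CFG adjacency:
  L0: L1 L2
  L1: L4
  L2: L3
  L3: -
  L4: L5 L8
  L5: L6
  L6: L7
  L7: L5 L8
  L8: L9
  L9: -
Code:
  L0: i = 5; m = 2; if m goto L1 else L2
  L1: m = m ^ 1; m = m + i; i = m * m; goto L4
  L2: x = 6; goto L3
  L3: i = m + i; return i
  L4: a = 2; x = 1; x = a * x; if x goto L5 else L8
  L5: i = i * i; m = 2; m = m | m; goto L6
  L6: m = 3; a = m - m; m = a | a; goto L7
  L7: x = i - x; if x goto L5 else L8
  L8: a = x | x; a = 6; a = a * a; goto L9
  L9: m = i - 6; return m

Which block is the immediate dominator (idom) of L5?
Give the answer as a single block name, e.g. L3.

Answer: L4

Working:
idom tree: L1←L0 L2←L0 L3←L2 L4←L1 L5←L4 L6←L5 L7←L6 L8←L4 L9←L8
Dom at joins:
  L5: preds {L4,L7}: {L0,L1,L4} ∩ {L0,L1,L4,L5,L6,L7} = {L0,L1,L4}; idom=L4
  L8: preds {L4,L7}: {L0,L1,L4} ∩ {L0,L1,L4,L5,L6,L7} = {L0,L1,L4}; idom=L4

idom(L5) = L4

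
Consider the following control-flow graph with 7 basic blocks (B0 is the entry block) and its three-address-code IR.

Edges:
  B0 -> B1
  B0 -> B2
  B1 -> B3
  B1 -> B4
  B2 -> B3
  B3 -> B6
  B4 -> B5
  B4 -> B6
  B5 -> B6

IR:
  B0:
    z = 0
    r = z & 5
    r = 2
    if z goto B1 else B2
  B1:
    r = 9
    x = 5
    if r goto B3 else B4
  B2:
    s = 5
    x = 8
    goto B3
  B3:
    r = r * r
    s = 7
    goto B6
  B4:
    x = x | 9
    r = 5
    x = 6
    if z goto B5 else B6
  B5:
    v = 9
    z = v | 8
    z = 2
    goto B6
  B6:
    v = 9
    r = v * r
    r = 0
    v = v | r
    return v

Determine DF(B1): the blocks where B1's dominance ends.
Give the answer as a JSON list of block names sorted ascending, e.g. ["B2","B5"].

Answer: ["B3", "B6"]

Analysis:
idom tree: B1←B0 B2←B0 B3←B0 B4←B1 B5←B4 B6←B0
Dom at joins:
  B3: preds {B1,B2}: {B0,B1} ∩ {B0,B2} = {B0}; idom=B0
  B6: preds {B3,B4,B5}: {B0,B3} ∩ {B0,B1,B4} ∩ {B0,B1,B4,B5} = {B0}; idom=B0

Frontier:
  join B3 pred B1: B1 stop@B0
  join B3 pred B2: B2 stop@B0
  join B6 pred B3: B3 stop@B0
  join B6 pred B4: B4→B1 stop@B0
  join B6 pred B5: B5→B4→B1 stop@B0
  DF(B0)=∅
  DF(B1)={B3,B6}
  DF(B2)={B3}
  DF(B3)={B6}
  DF(B4)={B6}
  DF(B5)={B6}
  DF(B6)=∅

DF(B1) = ["B3", "B6"]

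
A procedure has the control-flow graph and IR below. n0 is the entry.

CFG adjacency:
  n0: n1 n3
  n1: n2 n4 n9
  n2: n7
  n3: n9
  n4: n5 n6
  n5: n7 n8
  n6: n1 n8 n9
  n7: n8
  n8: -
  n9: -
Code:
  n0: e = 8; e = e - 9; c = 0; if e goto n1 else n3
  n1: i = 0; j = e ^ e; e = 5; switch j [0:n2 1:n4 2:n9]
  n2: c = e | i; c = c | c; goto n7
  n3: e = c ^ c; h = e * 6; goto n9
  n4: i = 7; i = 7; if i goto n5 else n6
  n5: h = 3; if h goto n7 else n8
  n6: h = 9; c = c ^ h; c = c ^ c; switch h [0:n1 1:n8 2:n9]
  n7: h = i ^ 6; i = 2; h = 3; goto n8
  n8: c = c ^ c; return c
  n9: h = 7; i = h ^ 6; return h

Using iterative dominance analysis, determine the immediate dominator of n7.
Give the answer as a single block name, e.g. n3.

Answer: n1

Working:
idom tree: n1←n0 n2←n1 n3←n0 n4←n1 n5←n4 n6←n4 n7←n1 n8←n1 n9←n0
Join-block Dom:
  n1: preds {n0,n6}: {n0} ∩ {n0,n1,n4,n6} = {n0}; idom=n0
  n7: preds {n2,n5}: {n0,n1,n2} ∩ {n0,n1,n4,n5} = {n0,n1}; idom=n1
  n8: preds {n5,n6,n7}: {n0,n1,n4,n5} ∩ {n0,n1,n4,n6} ∩ {n0,n1,n7} = {n0,n1}; idom=n1
  n9: preds {n1,n3,n6}: {n0,n1} ∩ {n0,n3} ∩ {n0,n1,n4,n6} = {n0}; idom=n0

idom(n7) = n1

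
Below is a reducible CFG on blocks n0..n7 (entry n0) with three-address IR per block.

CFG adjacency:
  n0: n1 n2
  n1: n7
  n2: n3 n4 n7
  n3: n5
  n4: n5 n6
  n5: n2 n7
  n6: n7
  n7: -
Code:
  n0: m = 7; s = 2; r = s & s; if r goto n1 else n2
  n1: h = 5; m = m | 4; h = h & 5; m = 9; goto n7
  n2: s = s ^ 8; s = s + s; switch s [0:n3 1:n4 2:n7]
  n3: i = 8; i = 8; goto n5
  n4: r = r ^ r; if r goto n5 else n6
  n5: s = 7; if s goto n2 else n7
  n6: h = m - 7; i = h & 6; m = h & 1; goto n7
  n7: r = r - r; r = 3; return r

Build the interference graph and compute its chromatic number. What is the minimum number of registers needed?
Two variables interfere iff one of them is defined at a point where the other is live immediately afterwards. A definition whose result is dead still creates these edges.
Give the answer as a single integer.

def/use:
  n0: {m,r,s} / ∅
  n1: {h,m} / {m}
  n2: {s} / {s}
  n3: {i} / ∅
  n4: {r} / {r}
  n5: {s} / ∅
  n6: {h,i,m} / {m}
  n7: {r} / {r}

Live sets:
  live n0: ∅→{m,r,s}
  live n1: {m,r}→{r}
  live n2: {m,r,s}→{m,r}
  live n3: {m,r}→{m,r}
  live n4: {m,r}→{m,r}
  live n5: {m,r}→{m,r,s}
  live n6: {m,r}→{r}
  live n7: {r}→∅

Interfere edges:
  h: {i,m,r}
  i: {h,m,r}
  m: {h,i,r,s}
  r: {h,i,m,s}
  s: {m,r}

Colouring:
  clique {h,i,m,r} ⇒ need ≥ 4
  4-colouring: R0={m}  R1={r}  R2={h,s}  R3={i}
  χ = 4

Answer: 4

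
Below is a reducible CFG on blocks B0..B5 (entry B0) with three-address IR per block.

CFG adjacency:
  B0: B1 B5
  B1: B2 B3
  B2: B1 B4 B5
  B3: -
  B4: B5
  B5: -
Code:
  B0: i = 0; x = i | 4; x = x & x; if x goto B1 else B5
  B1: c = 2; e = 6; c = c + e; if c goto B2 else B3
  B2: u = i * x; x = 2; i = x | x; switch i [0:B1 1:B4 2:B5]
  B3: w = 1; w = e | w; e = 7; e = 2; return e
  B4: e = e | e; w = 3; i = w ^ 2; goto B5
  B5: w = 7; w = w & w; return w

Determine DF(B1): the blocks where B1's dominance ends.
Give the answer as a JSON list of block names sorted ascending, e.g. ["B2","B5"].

idom tree: B1←B0 B2←B1 B3←B1 B4←B2 B5←B0
Join-block Dom:
  B1: preds {B0,B2}: {B0} ∩ {B0,B1,B2} = {B0}; idom=B0
  B5: preds {B0,B2,B4}: {B0} ∩ {B0,B1,B2} ∩ {B0,B1,B2,B4} = {B0}; idom=B0

DF walk-up:
  B1←B0: walk · to B0
  B1←B2: walk B2→B1 to B0
  B5←B0: walk · to B0
  B5←B2: walk B2→B1 to B0
  B5←B4: walk B4→B2→B1 to B0
  B0 → ∅
  B1 → {B1,B5}
  B2 → {B1,B5}
  B3 → ∅
  B4 → {B5}
  B5 → ∅

DF(B1) = ["B1", "B5"]

Answer: ["B1", "B5"]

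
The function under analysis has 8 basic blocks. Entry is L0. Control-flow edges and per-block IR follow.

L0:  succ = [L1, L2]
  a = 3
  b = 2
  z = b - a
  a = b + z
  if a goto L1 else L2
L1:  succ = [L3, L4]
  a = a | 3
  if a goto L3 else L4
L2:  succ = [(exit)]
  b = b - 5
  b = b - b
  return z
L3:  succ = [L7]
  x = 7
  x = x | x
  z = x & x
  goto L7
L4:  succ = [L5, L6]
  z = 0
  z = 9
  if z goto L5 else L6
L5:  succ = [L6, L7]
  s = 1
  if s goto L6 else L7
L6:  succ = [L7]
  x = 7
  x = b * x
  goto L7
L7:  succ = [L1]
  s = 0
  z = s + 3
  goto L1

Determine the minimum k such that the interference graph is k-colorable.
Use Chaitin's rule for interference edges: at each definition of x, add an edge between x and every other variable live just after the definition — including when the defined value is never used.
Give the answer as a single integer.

Answer: 3

Derivation:
Block summaries:
  L0 def {a,b,z} use ∅
  L1 def {a} use {a}
  L2 def {b} use {b,z}
  L3 def {x,z} use ∅
  L4 def {z} use ∅
  L5 def {s} use ∅
  L6 def {x} use {b}
  L7 def {s,z} use ∅

Liveness:
  L0 li=∅ lo={a,b,z}
  L1 li={a,b} lo={a,b}
  L2 li={b,z} lo=∅
  L3 li={a,b} lo={a,b}
  L4 li={a,b} lo={a,b}
  L5 li={a,b} lo={a,b}
  L6 li={a,b} lo={a,b}
  L7 li={a,b} lo={a,b}

Conflict graph:
  a: {b,s,x,z}
  b: {a,s,x,z}
  s: {a,b}
  x: {a,b}
  z: {a,b}

Chromatic number:
  {a,b,s} pairwise interfere (3-clique) ⇒ χ ≥ 3
  3-colouring: R0={a}  R1={b}  R2={s,x,z}
  χ = 3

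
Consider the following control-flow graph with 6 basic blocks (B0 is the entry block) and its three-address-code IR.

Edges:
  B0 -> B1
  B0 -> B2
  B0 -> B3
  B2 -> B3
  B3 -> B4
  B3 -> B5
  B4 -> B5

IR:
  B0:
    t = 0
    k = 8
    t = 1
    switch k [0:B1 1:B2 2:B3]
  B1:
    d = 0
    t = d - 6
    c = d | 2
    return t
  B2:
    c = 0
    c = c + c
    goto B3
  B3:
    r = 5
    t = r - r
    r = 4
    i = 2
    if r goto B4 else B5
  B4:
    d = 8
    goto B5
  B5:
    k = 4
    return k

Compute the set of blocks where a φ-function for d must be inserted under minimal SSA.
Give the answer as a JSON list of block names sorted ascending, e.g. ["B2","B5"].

idom tree: B1←B0 B2←B0 B3←B0 B4←B3 B5←B3
Dom at joins:
  B3: preds {B0,B2}: {B0} ∩ {B0,B2} = {B0}; idom=B0
  B5: preds {B3,B4}: {B0,B3} ∩ {B0,B3,B4} = {B0,B3}; idom=B3

DF derivation:
  B3←B0: walk · to B0
  B3←B2: walk B2 to B0
  B5←B3: walk · to B3
  B5←B4: walk B4 to B3
  DF(B0)=∅
  DF(B1)=∅
  DF(B2)={B3}
  DF(B3)=∅
  DF(B4)={B5}
  DF(B5)=∅

φ for d: defs {B1,B4}
  DF⁺ = {B5}

Answer: ["B5"]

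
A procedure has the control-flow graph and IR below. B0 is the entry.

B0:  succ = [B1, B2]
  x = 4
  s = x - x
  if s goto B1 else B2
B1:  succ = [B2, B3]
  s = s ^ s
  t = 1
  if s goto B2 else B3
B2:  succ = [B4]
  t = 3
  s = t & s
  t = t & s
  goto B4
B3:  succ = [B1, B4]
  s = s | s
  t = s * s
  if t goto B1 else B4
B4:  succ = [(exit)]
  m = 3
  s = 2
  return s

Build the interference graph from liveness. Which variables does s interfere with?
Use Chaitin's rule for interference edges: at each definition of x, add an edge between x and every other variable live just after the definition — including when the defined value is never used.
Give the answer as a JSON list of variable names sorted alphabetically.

Per-block:
  B0: {s,x} / ∅
  B1: {s,t} / {s}
  B2: {s,t} / {s}
  B3: {s,t} / {s}
  B4: {m,s} / ∅

Backward fixpoint:
  B0 li=∅ lo={s}
  B1 li={s} lo={s}
  B2 li={s} lo=∅
  B3 li={s} lo={s}
  B4 li=∅ lo=∅

Interference:
  m — ∅
  s — {t}
  t — {s}
  x — ∅

N(s) = ["t"]

Answer: ["t"]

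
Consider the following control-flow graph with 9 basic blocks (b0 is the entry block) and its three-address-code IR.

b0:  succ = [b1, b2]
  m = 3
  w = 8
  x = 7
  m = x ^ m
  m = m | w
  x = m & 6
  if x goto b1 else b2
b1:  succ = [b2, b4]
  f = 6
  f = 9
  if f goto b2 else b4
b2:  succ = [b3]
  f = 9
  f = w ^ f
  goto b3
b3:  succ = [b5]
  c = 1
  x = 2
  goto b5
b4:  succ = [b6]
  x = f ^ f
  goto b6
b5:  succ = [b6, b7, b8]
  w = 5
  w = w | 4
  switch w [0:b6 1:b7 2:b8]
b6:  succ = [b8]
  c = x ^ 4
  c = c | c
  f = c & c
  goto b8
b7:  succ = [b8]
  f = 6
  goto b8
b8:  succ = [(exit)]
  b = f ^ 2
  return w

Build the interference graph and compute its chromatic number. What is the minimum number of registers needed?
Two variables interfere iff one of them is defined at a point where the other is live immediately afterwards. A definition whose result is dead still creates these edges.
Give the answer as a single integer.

Block summaries:
  b0: {m,w,x} / ∅
  b1: {f} / ∅
  b2: {f} / {w}
  b3: {c,x} / ∅
  b4: {x} / {f}
  b5: {w} / ∅
  b6: {c,f} / {x}
  b7: {f} / ∅
  b8: {b} / {f,w}

Live sets:
  b0: in=∅ out={w}
  b1: in={w} out={f,w}
  b2: in={w} out={f}
  b3: in={f} out={f,x}
  b4: in={f,w} out={w,x}
  b5: in={f,x} out={f,w,x}
  b6: in={w,x} out={f,w}
  b7: in={w} out={f,w}
  b8: in={f,w} out=∅

Interfere edges:
  b — {w}
  c — {f,w}
  f — {c,w,x}
  m — {w,x}
  w — {b,c,f,m,x}
  x — {f,m,w}

Chromatic number:
  {c,f,w} pairwise interfere (3-clique) ⇒ χ ≥ 3
  assign b→R1 c→R2 f→R1 m→R1 w→R0 x→R2 — no edge inside a register ⇒ χ ≤ 3
  χ = 3

Answer: 3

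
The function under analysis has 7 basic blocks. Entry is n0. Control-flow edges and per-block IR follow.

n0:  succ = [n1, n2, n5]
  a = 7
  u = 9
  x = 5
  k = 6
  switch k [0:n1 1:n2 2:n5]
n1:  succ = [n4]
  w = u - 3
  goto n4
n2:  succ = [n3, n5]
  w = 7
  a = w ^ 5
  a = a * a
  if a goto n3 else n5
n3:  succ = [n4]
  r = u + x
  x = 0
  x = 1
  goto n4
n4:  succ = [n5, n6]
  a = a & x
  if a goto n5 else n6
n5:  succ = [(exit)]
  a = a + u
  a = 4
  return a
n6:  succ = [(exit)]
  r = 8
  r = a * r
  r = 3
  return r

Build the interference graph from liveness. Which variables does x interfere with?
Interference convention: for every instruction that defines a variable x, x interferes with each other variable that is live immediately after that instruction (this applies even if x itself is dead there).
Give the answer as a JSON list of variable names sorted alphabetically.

Answer: ["a", "k", "u", "w"]

Derivation:
def/use:
  n0 def {a,k,u,x} use ∅
  n1 def {w} use {u}
  n2 def {a,w} use ∅
  n3 def {r,x} use {u,x}
  n4 def {a} use {a,x}
  n5 def {a} use {a,u}
  n6 def {r} use {a}

Live sets:
  n0: in=∅ out={a,u,x}
  n1: in={a,u,x} out={a,u,x}
  n2: in={u,x} out={a,u,x}
  n3: in={a,u,x} out={a,u,x}
  n4: in={a,u,x} out={a,u}
  n5: in={a,u} out=∅
  n6: in={a} out=∅

Interference:
  a — {k,r,u,w,x}
  k — {a,u,x}
  r — {a,u}
  u — {a,k,r,w,x}
  w — {a,u,x}
  x — {a,k,u,w}

N(x) = ["a", "k", "u", "w"]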